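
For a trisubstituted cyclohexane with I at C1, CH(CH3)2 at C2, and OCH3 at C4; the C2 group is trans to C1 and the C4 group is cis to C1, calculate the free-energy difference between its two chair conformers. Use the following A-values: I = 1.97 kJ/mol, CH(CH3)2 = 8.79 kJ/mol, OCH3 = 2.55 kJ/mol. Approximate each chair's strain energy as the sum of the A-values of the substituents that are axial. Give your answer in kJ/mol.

8.21 kJ/mol

Chair I (iodo axial, isopropyl axial, methoxy equatorial): E = 10.76 kJ/mol.
Chair II (iodo equatorial, isopropyl equatorial, methoxy axial): E = 2.55 kJ/mol.
ΔE = 10.76 − 2.55 = 8.21 kJ/mol; chair II is more stable.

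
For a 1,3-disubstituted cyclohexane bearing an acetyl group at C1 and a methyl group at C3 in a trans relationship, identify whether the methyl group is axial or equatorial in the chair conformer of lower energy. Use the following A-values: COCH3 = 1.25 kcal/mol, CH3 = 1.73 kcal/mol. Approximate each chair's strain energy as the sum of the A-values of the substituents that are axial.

C1 and C3 have the same parity, so for the trans isomer the two substituents are one axial and one equatorial in each chair.
Chair I (acetyl axial, methyl equatorial): E = 1.25 kcal/mol.
Chair II (acetyl equatorial, methyl axial): E = 1.73 kcal/mol.
Chair I is the more stable (lower-energy) conformer, and in that chair the methyl group is equatorial.

equatorial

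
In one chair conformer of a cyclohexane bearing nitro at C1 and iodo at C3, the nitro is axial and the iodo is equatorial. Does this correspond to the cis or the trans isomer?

C1 and C3 have the same parity, so their axial bonds point in the same direction.
With same-parity carbons, two substituents on the same face are both axial or both equatorial; opposite faces give one of each.
Here the groups are axial/equatorial → opposite face → trans.

trans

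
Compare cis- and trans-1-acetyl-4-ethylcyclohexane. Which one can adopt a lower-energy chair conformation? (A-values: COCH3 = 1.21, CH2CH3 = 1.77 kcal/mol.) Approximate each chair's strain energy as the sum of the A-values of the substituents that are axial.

trans

At 1,4 positions (parity opposite): cis → (a,e or e,a); trans → (e,e or a,a).
Best chair for cis: E = 1.21 kcal/mol; best chair for trans: E = 0.00 kcal/mol.
The trans isomer is lower by 1.21 kcal/mol.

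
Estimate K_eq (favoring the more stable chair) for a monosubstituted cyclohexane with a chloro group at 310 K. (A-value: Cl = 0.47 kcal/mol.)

K ≈ 2.14

One chair has the chloro group axial (E = 0.47 kcal/mol) and the other has it equatorial (E = 0).
ΔG = 0.47 kcal/mol between the two chairs.
K = exp(ΔG/RT) with R = 1.987×10⁻³ kcal mol⁻¹ K⁻¹ and T = 310 K gives K ≈ 2.14.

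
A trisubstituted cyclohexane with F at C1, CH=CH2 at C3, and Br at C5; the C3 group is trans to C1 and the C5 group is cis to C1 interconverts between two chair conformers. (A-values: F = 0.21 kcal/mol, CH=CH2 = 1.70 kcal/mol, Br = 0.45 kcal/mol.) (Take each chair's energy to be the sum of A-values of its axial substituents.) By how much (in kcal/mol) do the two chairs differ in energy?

Chair I (fluoro axial, vinyl equatorial, bromo axial): E = 0.66 kcal/mol.
Chair II (fluoro equatorial, vinyl axial, bromo equatorial): E = 1.70 kcal/mol.
ΔE = 1.70 − 0.66 = 1.04 kcal/mol; chair I is more stable.

1.04 kcal/mol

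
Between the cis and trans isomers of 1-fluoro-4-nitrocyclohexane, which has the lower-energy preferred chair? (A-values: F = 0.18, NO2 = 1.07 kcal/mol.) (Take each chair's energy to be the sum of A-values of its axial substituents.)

trans

At 1,4 positions (parity opposite): cis → (a,e or e,a); trans → (e,e or a,a).
Best chair for cis: E = 0.18 kcal/mol; best chair for trans: E = 0.00 kcal/mol.
The trans isomer is lower by 0.18 kcal/mol.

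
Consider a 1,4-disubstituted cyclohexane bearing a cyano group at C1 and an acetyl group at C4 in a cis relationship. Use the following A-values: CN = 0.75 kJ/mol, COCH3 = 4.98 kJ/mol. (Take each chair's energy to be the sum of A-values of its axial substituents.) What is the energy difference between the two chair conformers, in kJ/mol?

4.23 kJ/mol

C1 and C4 have opposite parity, so for the cis isomer the two substituents are one axial and one equatorial in each chair.
Chair I (cyano axial, acetyl equatorial): E = 0.75 kJ/mol.
Chair II (cyano equatorial, acetyl axial): E = 4.98 kJ/mol.
ΔE = 4.98 − 0.75 = 4.23 kJ/mol; chair I is more stable.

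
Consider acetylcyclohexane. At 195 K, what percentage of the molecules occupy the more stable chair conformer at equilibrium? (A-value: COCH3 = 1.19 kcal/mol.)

One chair has the acetyl group axial (E = 1.19 kcal/mol) and the other has it equatorial (E = 0).
ΔG = 1.19 kcal/mol between the two chairs.
K = exp(ΔG/RT) with R = 1.987×10⁻³ kcal mol⁻¹ K⁻¹ and T = 195 K gives K ≈ 21.6.
Fraction in the lower-energy chair = K/(K+1) = 95.6%.

95.6%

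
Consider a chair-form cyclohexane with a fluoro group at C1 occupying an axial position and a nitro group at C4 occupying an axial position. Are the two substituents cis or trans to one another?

trans

C1 and C4 have opposite parity, so their axial bonds point in opposite directions.
With opposite-parity carbons, two substituents on the same face are one axial and one equatorial; opposite faces give both axial or both equatorial.
Here the groups are axial/axial → opposite face → trans.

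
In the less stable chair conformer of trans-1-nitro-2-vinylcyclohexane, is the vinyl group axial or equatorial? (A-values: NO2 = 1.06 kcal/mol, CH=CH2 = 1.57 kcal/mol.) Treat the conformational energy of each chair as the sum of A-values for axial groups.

C1 and C2 have opposite parity, so for the trans isomer the two substituents are e,e in one chair and a,a in the other.
Chair I (nitro axial, vinyl axial): E = 2.63 kcal/mol.
Chair II (nitro equatorial, vinyl equatorial): E = 0.00 kcal/mol.
Chair I is the less stable (higher-energy) conformer, and in that chair the vinyl group is axial.

axial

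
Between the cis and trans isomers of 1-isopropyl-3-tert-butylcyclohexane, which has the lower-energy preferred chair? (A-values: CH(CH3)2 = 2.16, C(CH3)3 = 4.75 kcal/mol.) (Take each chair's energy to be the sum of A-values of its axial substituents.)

At 1,3 positions (parity same): cis → (e,e or a,a); trans → (a,e or e,a).
Best chair for cis: E = 0.00 kcal/mol; best chair for trans: E = 2.16 kcal/mol.
The cis isomer is lower by 2.16 kcal/mol.

cis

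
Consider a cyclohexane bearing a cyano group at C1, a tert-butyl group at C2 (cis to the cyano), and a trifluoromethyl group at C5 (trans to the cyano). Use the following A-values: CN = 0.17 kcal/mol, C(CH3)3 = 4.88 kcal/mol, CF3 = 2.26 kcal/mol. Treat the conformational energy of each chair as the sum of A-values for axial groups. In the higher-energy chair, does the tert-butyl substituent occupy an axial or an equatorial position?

Chair I (cyano axial, tert-butyl equatorial, trifluoromethyl equatorial): E = 0.17 kcal/mol.
Chair II (cyano equatorial, tert-butyl axial, trifluoromethyl axial): E = 7.14 kcal/mol.
Chair II is the less stable (higher-energy) conformer, and in that chair the tert-butyl group is axial.

axial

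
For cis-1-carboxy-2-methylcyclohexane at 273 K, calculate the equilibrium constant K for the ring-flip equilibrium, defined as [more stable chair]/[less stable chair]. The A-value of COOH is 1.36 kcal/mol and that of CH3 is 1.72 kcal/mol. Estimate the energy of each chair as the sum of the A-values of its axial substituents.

C1 and C2 have opposite parity, so for the cis isomer the two substituents are one axial and one equatorial in each chair.
Chair I (carboxyl axial, methyl equatorial): E = 1.36 kcal/mol; chair II (carboxyl equatorial, methyl axial): E = 1.72 kcal/mol.
ΔG = 0.36 kcal/mol between the two chairs.
K = exp(ΔG/RT) with R = 1.987×10⁻³ kcal mol⁻¹ K⁻¹ and T = 273 K gives K ≈ 1.94.

K ≈ 1.94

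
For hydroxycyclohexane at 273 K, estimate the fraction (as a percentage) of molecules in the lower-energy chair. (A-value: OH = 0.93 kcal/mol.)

One chair has the hydroxyl group axial (E = 0.93 kcal/mol) and the other has it equatorial (E = 0).
ΔG = 0.93 kcal/mol between the two chairs.
K = exp(ΔG/RT) with R = 1.987×10⁻³ kcal mol⁻¹ K⁻¹ and T = 273 K gives K ≈ 5.55.
Fraction in the lower-energy chair = K/(K+1) = 84.7%.

84.7%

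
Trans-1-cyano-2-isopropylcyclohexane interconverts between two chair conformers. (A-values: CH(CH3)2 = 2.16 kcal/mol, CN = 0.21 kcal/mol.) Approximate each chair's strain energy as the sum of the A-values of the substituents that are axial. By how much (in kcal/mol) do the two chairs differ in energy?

2.37 kcal/mol

C1 and C2 have opposite parity, so for the trans isomer the two substituents are e,e in one chair and a,a in the other.
Chair I (isopropyl axial, cyano axial): E = 2.37 kcal/mol.
Chair II (isopropyl equatorial, cyano equatorial): E = 0.00 kcal/mol.
ΔE = 2.37 − 0.00 = 2.37 kcal/mol; chair II is more stable.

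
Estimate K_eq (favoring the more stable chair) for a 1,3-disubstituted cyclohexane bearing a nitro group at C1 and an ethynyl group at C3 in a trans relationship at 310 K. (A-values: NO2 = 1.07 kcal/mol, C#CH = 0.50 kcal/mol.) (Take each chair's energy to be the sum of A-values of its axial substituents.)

K ≈ 2.52

C1 and C3 have the same parity, so for the trans isomer the two substituents are one axial and one equatorial in each chair.
Chair I (nitro axial, ethynyl equatorial): E = 1.07 kcal/mol; chair II (nitro equatorial, ethynyl axial): E = 0.50 kcal/mol.
ΔG = 0.57 kcal/mol between the two chairs.
K = exp(ΔG/RT) with R = 1.987×10⁻³ kcal mol⁻¹ K⁻¹ and T = 310 K gives K ≈ 2.52.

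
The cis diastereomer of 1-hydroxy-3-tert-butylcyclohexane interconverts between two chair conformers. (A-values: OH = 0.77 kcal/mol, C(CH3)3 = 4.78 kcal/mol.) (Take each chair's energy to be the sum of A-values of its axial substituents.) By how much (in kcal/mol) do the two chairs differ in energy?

5.55 kcal/mol

C1 and C3 have the same parity, so for the cis isomer the two substituents are e,e in one chair and a,a in the other.
Chair I (hydroxyl axial, tert-butyl axial): E = 5.55 kcal/mol.
Chair II (hydroxyl equatorial, tert-butyl equatorial): E = 0.00 kcal/mol.
ΔE = 5.55 − 0.00 = 5.55 kcal/mol; chair II is more stable.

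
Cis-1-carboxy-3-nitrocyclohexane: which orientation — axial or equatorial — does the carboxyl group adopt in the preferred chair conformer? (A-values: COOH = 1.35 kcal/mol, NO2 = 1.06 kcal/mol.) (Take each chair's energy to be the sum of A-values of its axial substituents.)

C1 and C3 have the same parity, so for the cis isomer the two substituents are e,e in one chair and a,a in the other.
Chair I (carboxyl axial, nitro axial): E = 2.41 kcal/mol.
Chair II (carboxyl equatorial, nitro equatorial): E = 0.00 kcal/mol.
Chair II is the more stable (lower-energy) conformer, and in that chair the carboxyl group is equatorial.

equatorial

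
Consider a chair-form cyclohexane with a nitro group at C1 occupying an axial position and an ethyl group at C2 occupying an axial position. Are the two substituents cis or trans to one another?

C1 and C2 have opposite parity, so their axial bonds point in opposite directions.
With opposite-parity carbons, two substituents on the same face are one axial and one equatorial; opposite faces give both axial or both equatorial.
Here the groups are axial/axial → opposite face → trans.

trans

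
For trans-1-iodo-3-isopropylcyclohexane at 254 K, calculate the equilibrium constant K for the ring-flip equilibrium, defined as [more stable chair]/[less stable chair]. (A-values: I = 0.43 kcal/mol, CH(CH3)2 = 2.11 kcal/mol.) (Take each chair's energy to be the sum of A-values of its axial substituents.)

C1 and C3 have the same parity, so for the trans isomer the two substituents are one axial and one equatorial in each chair.
Chair I (iodo axial, isopropyl equatorial): E = 0.43 kcal/mol; chair II (iodo equatorial, isopropyl axial): E = 2.11 kcal/mol.
ΔG = 1.68 kcal/mol between the two chairs.
K = exp(ΔG/RT) with R = 1.987×10⁻³ kcal mol⁻¹ K⁻¹ and T = 254 K gives K ≈ 27.9.

K ≈ 27.9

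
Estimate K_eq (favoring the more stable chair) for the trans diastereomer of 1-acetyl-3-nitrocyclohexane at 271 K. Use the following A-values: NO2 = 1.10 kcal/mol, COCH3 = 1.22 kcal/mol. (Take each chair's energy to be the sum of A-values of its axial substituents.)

K ≈ 1.25

C1 and C3 have the same parity, so for the trans isomer the two substituents are one axial and one equatorial in each chair.
Chair I (nitro axial, acetyl equatorial): E = 1.10 kcal/mol; chair II (nitro equatorial, acetyl axial): E = 1.22 kcal/mol.
ΔG = 0.12 kcal/mol between the two chairs.
K = exp(ΔG/RT) with R = 1.987×10⁻³ kcal mol⁻¹ K⁻¹ and T = 271 K gives K ≈ 1.25.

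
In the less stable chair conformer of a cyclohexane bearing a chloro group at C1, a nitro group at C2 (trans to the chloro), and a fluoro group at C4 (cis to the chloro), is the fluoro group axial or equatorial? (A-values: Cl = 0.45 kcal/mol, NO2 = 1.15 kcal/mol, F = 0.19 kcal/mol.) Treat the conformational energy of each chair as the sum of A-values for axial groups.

Chair I (chloro axial, nitro axial, fluoro equatorial): E = 1.60 kcal/mol.
Chair II (chloro equatorial, nitro equatorial, fluoro axial): E = 0.19 kcal/mol.
Chair I is the less stable (higher-energy) conformer, and in that chair the fluoro group is equatorial.

equatorial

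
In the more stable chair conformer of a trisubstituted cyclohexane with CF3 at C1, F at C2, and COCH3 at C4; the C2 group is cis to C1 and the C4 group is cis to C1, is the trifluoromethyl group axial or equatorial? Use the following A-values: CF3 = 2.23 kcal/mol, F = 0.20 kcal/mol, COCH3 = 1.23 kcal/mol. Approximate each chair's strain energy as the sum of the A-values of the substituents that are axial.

equatorial

Chair I (trifluoromethyl axial, fluoro equatorial, acetyl equatorial): E = 2.23 kcal/mol.
Chair II (trifluoromethyl equatorial, fluoro axial, acetyl axial): E = 1.43 kcal/mol.
Chair II is the more stable (lower-energy) conformer, and in that chair the trifluoromethyl group is equatorial.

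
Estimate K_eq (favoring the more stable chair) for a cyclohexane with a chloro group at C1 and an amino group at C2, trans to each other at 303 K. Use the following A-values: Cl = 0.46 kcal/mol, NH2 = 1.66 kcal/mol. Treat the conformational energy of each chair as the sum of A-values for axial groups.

K ≈ 33.8

C1 and C2 have opposite parity, so for the trans isomer the two substituents are e,e in one chair and a,a in the other.
Chair I (chloro axial, amino axial): E = 2.12 kcal/mol; chair II (chloro equatorial, amino equatorial): E = 0.00 kcal/mol.
ΔG = 2.12 kcal/mol between the two chairs.
K = exp(ΔG/RT) with R = 1.987×10⁻³ kcal mol⁻¹ K⁻¹ and T = 303 K gives K ≈ 33.8.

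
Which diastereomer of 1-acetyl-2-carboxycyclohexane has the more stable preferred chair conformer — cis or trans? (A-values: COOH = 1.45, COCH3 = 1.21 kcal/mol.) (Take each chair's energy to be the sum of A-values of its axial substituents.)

At 1,2 positions (parity opposite): cis → (a,e or e,a); trans → (e,e or a,a).
Best chair for cis: E = 1.21 kcal/mol; best chair for trans: E = 0.00 kcal/mol.
The trans isomer is lower by 1.21 kcal/mol.

trans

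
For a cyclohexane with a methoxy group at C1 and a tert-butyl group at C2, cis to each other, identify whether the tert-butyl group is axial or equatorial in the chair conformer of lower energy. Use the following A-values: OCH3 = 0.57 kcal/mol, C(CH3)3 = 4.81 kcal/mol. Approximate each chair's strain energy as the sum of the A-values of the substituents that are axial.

equatorial

C1 and C2 have opposite parity, so for the cis isomer the two substituents are one axial and one equatorial in each chair.
Chair I (methoxy axial, tert-butyl equatorial): E = 0.57 kcal/mol.
Chair II (methoxy equatorial, tert-butyl axial): E = 4.81 kcal/mol.
Chair I is the more stable (lower-energy) conformer, and in that chair the tert-butyl group is equatorial.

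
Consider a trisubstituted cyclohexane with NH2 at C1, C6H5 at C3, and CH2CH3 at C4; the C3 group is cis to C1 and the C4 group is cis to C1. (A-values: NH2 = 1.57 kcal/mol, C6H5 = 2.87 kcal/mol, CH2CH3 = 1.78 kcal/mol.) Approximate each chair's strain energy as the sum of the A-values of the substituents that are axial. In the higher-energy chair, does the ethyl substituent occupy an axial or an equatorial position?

equatorial

Chair I (amino axial, phenyl axial, ethyl equatorial): E = 4.44 kcal/mol.
Chair II (amino equatorial, phenyl equatorial, ethyl axial): E = 1.78 kcal/mol.
Chair I is the less stable (higher-energy) conformer, and in that chair the ethyl group is equatorial.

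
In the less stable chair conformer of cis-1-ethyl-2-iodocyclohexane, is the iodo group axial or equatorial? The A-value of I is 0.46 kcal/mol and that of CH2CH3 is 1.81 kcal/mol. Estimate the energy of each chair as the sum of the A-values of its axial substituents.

equatorial

C1 and C2 have opposite parity, so for the cis isomer the two substituents are one axial and one equatorial in each chair.
Chair I (iodo axial, ethyl equatorial): E = 0.46 kcal/mol.
Chair II (iodo equatorial, ethyl axial): E = 1.81 kcal/mol.
Chair II is the less stable (higher-energy) conformer, and in that chair the iodo group is equatorial.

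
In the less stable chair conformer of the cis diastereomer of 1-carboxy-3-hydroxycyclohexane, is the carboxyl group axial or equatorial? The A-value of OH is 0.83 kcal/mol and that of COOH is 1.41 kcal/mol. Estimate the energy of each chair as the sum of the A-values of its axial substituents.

C1 and C3 have the same parity, so for the cis isomer the two substituents are e,e in one chair and a,a in the other.
Chair I (hydroxyl axial, carboxyl axial): E = 2.24 kcal/mol.
Chair II (hydroxyl equatorial, carboxyl equatorial): E = 0.00 kcal/mol.
Chair I is the less stable (higher-energy) conformer, and in that chair the carboxyl group is axial.

axial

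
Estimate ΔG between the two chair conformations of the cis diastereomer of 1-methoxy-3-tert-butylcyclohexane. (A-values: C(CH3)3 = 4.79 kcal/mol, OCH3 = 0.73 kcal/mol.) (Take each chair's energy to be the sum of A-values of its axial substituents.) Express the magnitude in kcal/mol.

C1 and C3 have the same parity, so for the cis isomer the two substituents are e,e in one chair and a,a in the other.
Chair I (tert-butyl axial, methoxy axial): E = 5.52 kcal/mol.
Chair II (tert-butyl equatorial, methoxy equatorial): E = 0.00 kcal/mol.
ΔE = 5.52 − 0.00 = 5.52 kcal/mol; chair II is more stable.

5.52 kcal/mol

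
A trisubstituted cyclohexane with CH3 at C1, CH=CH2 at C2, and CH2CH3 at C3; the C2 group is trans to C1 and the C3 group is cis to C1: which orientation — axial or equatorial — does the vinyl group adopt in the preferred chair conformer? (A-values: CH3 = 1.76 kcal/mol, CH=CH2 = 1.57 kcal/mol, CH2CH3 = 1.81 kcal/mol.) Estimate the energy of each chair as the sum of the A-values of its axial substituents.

Chair I (methyl axial, vinyl axial, ethyl axial): E = 5.14 kcal/mol.
Chair II (methyl equatorial, vinyl equatorial, ethyl equatorial): E = 0.00 kcal/mol.
Chair II is the more stable (lower-energy) conformer, and in that chair the vinyl group is equatorial.

equatorial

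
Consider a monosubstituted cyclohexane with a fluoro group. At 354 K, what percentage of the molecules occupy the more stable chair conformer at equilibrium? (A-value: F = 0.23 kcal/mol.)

58.1%

One chair has the fluoro group axial (E = 0.23 kcal/mol) and the other has it equatorial (E = 0).
ΔG = 0.23 kcal/mol between the two chairs.
K = exp(ΔG/RT) with R = 1.987×10⁻³ kcal mol⁻¹ K⁻¹ and T = 354 K gives K ≈ 1.39.
Fraction in the lower-energy chair = K/(K+1) = 58.1%.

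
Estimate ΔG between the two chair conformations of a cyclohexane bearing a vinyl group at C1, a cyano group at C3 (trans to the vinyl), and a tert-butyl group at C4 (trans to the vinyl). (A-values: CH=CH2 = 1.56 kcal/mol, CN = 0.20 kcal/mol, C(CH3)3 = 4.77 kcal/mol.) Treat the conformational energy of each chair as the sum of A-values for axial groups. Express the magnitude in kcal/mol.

6.13 kcal/mol

Chair I (vinyl axial, cyano equatorial, tert-butyl axial): E = 6.33 kcal/mol.
Chair II (vinyl equatorial, cyano axial, tert-butyl equatorial): E = 0.20 kcal/mol.
ΔE = 6.33 − 0.20 = 6.13 kcal/mol; chair II is more stable.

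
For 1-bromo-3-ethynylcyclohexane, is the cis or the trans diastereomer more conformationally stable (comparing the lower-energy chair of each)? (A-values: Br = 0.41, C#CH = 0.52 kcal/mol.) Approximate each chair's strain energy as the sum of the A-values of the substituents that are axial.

At 1,3 positions (parity same): cis → (e,e or a,a); trans → (a,e or e,a).
Best chair for cis: E = 0.00 kcal/mol; best chair for trans: E = 0.41 kcal/mol.
The cis isomer is lower by 0.41 kcal/mol.

cis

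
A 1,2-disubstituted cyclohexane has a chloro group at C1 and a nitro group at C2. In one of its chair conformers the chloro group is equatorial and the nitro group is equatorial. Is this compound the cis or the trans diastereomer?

C1 and C2 have opposite parity, so their axial bonds point in opposite directions.
With opposite-parity carbons, two substituents on the same face are one axial and one equatorial; opposite faces give both axial or both equatorial.
Here the groups are equatorial/equatorial → opposite face → trans.

trans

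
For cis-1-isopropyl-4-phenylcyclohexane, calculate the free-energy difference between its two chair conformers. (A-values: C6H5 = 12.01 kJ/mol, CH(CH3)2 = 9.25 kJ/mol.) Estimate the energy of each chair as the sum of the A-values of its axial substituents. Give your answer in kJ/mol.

C1 and C4 have opposite parity, so for the cis isomer the two substituents are one axial and one equatorial in each chair.
Chair I (phenyl axial, isopropyl equatorial): E = 12.01 kJ/mol.
Chair II (phenyl equatorial, isopropyl axial): E = 9.25 kJ/mol.
ΔE = 12.01 − 9.25 = 2.76 kJ/mol; chair II is more stable.

2.76 kJ/mol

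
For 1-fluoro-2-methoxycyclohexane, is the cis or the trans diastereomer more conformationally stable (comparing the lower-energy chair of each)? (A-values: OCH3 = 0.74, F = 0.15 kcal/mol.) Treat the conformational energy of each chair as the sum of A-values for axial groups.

At 1,2 positions (parity opposite): cis → (a,e or e,a); trans → (e,e or a,a).
Best chair for cis: E = 0.15 kcal/mol; best chair for trans: E = 0.00 kcal/mol.
The trans isomer is lower by 0.15 kcal/mol.

trans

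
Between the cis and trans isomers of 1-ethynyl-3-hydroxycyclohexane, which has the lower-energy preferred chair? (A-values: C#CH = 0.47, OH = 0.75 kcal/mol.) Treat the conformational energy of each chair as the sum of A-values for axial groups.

cis

At 1,3 positions (parity same): cis → (e,e or a,a); trans → (a,e or e,a).
Best chair for cis: E = 0.00 kcal/mol; best chair for trans: E = 0.47 kcal/mol.
The cis isomer is lower by 0.47 kcal/mol.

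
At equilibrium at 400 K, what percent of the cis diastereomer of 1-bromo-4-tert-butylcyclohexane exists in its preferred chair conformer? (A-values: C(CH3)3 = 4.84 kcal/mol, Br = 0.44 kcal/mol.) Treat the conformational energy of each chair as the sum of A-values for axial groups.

99.6%

C1 and C4 have opposite parity, so for the cis isomer the two substituents are one axial and one equatorial in each chair.
Chair I (tert-butyl axial, bromo equatorial): E = 4.84 kcal/mol; chair II (tert-butyl equatorial, bromo axial): E = 0.44 kcal/mol.
ΔG = 4.40 kcal/mol between the two chairs.
K = exp(ΔG/RT) with R = 1.987×10⁻³ kcal mol⁻¹ K⁻¹ and T = 400 K gives K ≈ 254.
Fraction in the lower-energy chair = K/(K+1) = 99.6%.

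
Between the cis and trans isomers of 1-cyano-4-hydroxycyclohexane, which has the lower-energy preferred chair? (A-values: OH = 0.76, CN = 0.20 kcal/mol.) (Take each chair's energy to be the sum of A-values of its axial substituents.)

At 1,4 positions (parity opposite): cis → (a,e or e,a); trans → (e,e or a,a).
Best chair for cis: E = 0.20 kcal/mol; best chair for trans: E = 0.00 kcal/mol.
The trans isomer is lower by 0.20 kcal/mol.

trans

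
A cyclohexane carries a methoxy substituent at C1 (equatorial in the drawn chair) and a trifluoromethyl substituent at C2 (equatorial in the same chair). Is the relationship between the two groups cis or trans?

C1 and C2 have opposite parity, so their axial bonds point in opposite directions.
With opposite-parity carbons, two substituents on the same face are one axial and one equatorial; opposite faces give both axial or both equatorial.
Here the groups are equatorial/equatorial → opposite face → trans.

trans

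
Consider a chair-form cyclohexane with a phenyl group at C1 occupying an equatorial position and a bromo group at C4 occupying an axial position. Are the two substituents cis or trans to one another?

C1 and C4 have opposite parity, so their axial bonds point in opposite directions.
With opposite-parity carbons, two substituents on the same face are one axial and one equatorial; opposite faces give both axial or both equatorial.
Here the groups are equatorial/axial → same face → cis.

cis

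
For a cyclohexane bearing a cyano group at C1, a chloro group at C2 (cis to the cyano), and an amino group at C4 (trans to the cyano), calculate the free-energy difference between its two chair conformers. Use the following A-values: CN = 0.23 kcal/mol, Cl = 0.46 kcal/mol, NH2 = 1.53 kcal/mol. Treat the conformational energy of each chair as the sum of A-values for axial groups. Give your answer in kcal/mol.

Chair I (cyano axial, chloro equatorial, amino axial): E = 1.76 kcal/mol.
Chair II (cyano equatorial, chloro axial, amino equatorial): E = 0.46 kcal/mol.
ΔE = 1.76 − 0.46 = 1.30 kcal/mol; chair II is more stable.

1.30 kcal/mol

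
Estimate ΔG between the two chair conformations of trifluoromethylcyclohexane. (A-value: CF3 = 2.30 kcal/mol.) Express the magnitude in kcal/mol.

2.30 kcal/mol

A monosubstituted cyclohexane has one chair with the trifluoromethyl group axial (E = A = 2.30 kcal/mol) and one with it equatorial (E = 0).
ΔE = 2.30 − 0 = 2.30 kcal/mol.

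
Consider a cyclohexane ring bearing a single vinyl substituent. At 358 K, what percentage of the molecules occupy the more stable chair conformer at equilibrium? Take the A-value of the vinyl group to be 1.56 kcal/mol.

One chair has the vinyl group axial (E = 1.56 kcal/mol) and the other has it equatorial (E = 0).
ΔG = 1.56 kcal/mol between the two chairs.
K = exp(ΔG/RT) with R = 1.987×10⁻³ kcal mol⁻¹ K⁻¹ and T = 358 K gives K ≈ 8.96.
Fraction in the lower-energy chair = K/(K+1) = 90.0%.

90.0%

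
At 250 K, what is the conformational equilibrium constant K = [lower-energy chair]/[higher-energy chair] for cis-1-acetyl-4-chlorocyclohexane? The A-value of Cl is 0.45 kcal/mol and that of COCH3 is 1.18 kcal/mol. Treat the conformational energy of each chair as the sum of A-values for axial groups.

K ≈ 4.35

C1 and C4 have opposite parity, so for the cis isomer the two substituents are one axial and one equatorial in each chair.
Chair I (chloro axial, acetyl equatorial): E = 0.45 kcal/mol; chair II (chloro equatorial, acetyl axial): E = 1.18 kcal/mol.
ΔG = 0.73 kcal/mol between the two chairs.
K = exp(ΔG/RT) with R = 1.987×10⁻³ kcal mol⁻¹ K⁻¹ and T = 250 K gives K ≈ 4.35.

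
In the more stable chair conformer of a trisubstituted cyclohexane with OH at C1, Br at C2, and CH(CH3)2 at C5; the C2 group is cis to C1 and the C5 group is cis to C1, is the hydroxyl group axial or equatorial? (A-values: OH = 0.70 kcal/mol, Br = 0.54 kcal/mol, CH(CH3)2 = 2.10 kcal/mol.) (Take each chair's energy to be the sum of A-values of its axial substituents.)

Chair I (hydroxyl axial, bromo equatorial, isopropyl axial): E = 2.80 kcal/mol.
Chair II (hydroxyl equatorial, bromo axial, isopropyl equatorial): E = 0.54 kcal/mol.
Chair II is the more stable (lower-energy) conformer, and in that chair the hydroxyl group is equatorial.

equatorial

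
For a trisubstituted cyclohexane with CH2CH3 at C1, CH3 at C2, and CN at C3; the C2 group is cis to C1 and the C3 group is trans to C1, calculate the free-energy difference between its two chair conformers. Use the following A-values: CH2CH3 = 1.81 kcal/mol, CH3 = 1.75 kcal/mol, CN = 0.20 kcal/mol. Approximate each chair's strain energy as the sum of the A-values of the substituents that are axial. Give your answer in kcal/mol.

Chair I (ethyl axial, methyl equatorial, cyano equatorial): E = 1.81 kcal/mol.
Chair II (ethyl equatorial, methyl axial, cyano axial): E = 1.95 kcal/mol.
ΔE = 1.95 − 1.81 = 0.14 kcal/mol; chair I is more stable.

0.14 kcal/mol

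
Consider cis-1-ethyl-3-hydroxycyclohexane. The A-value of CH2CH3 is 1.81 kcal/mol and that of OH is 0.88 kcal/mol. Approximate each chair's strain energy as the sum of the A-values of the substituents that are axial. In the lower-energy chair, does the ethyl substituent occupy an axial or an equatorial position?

equatorial

C1 and C3 have the same parity, so for the cis isomer the two substituents are e,e in one chair and a,a in the other.
Chair I (ethyl axial, hydroxyl axial): E = 2.69 kcal/mol.
Chair II (ethyl equatorial, hydroxyl equatorial): E = 0.00 kcal/mol.
Chair II is the more stable (lower-energy) conformer, and in that chair the ethyl group is equatorial.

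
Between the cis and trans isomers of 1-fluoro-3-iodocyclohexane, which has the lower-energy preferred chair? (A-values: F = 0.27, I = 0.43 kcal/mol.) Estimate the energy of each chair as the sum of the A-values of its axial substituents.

cis

At 1,3 positions (parity same): cis → (e,e or a,a); trans → (a,e or e,a).
Best chair for cis: E = 0.00 kcal/mol; best chair for trans: E = 0.27 kcal/mol.
The cis isomer is lower by 0.27 kcal/mol.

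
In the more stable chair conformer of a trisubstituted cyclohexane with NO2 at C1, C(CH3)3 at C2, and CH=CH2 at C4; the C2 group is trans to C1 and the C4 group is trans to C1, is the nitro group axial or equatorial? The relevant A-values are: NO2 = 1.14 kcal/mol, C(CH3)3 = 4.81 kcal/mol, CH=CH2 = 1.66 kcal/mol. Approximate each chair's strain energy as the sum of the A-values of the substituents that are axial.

equatorial

Chair I (nitro axial, tert-butyl axial, vinyl axial): E = 7.61 kcal/mol.
Chair II (nitro equatorial, tert-butyl equatorial, vinyl equatorial): E = 0.00 kcal/mol.
Chair II is the more stable (lower-energy) conformer, and in that chair the nitro group is equatorial.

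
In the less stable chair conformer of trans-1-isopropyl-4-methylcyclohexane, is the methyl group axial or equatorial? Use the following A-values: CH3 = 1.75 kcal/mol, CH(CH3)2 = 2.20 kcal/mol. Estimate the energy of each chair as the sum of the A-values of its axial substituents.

axial

C1 and C4 have opposite parity, so for the trans isomer the two substituents are e,e in one chair and a,a in the other.
Chair I (methyl axial, isopropyl axial): E = 3.95 kcal/mol.
Chair II (methyl equatorial, isopropyl equatorial): E = 0.00 kcal/mol.
Chair I is the less stable (higher-energy) conformer, and in that chair the methyl group is axial.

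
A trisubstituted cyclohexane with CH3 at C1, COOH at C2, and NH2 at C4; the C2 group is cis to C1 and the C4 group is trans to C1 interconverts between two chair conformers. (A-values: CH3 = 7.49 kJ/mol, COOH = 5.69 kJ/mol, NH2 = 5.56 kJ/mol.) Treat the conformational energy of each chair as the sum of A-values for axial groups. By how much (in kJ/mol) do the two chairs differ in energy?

Chair I (methyl axial, carboxyl equatorial, amino axial): E = 13.05 kJ/mol.
Chair II (methyl equatorial, carboxyl axial, amino equatorial): E = 5.69 kJ/mol.
ΔE = 13.05 − 5.69 = 7.36 kJ/mol; chair II is more stable.

7.36 kJ/mol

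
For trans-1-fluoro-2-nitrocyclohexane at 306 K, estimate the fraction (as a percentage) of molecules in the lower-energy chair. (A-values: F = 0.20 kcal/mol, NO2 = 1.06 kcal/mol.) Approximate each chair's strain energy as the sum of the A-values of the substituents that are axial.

88.8%

C1 and C2 have opposite parity, so for the trans isomer the two substituents are e,e in one chair and a,a in the other.
Chair I (fluoro axial, nitro axial): E = 1.26 kcal/mol; chair II (fluoro equatorial, nitro equatorial): E = 0.00 kcal/mol.
ΔG = 1.26 kcal/mol between the two chairs.
K = exp(ΔG/RT) with R = 1.987×10⁻³ kcal mol⁻¹ K⁻¹ and T = 306 K gives K ≈ 7.94.
Fraction in the lower-energy chair = K/(K+1) = 88.8%.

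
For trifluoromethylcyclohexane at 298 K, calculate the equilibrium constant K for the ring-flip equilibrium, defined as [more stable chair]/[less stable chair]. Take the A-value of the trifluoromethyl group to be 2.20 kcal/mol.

One chair has the trifluoromethyl group axial (E = 2.20 kcal/mol) and the other has it equatorial (E = 0).
ΔG = 2.20 kcal/mol between the two chairs.
K = exp(ΔG/RT) with R = 1.987×10⁻³ kcal mol⁻¹ K⁻¹ and T = 298 K gives K ≈ 41.1.

K ≈ 41.1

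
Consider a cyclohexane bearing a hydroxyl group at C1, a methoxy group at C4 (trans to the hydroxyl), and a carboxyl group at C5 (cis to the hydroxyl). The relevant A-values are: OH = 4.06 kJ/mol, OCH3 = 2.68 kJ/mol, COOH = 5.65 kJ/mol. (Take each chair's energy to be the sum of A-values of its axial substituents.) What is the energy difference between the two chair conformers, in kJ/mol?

12.39 kJ/mol

Chair I (hydroxyl axial, methoxy axial, carboxyl axial): E = 12.39 kJ/mol.
Chair II (hydroxyl equatorial, methoxy equatorial, carboxyl equatorial): E = 0.00 kJ/mol.
ΔE = 12.39 − 0.00 = 12.39 kJ/mol; chair II is more stable.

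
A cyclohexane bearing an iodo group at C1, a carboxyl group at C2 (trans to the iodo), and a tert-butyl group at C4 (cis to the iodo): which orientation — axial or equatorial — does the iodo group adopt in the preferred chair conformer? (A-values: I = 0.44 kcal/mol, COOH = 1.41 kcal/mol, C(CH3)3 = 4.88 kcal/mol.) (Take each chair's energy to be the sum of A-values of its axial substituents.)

axial

Chair I (iodo axial, carboxyl axial, tert-butyl equatorial): E = 1.85 kcal/mol.
Chair II (iodo equatorial, carboxyl equatorial, tert-butyl axial): E = 4.88 kcal/mol.
Chair I is the more stable (lower-energy) conformer, and in that chair the iodo group is axial.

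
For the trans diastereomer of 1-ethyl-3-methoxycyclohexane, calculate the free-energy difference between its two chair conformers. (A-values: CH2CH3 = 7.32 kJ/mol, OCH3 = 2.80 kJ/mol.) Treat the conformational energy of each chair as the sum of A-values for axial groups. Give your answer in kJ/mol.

4.52 kJ/mol

C1 and C3 have the same parity, so for the trans isomer the two substituents are one axial and one equatorial in each chair.
Chair I (ethyl axial, methoxy equatorial): E = 7.32 kJ/mol.
Chair II (ethyl equatorial, methoxy axial): E = 2.80 kJ/mol.
ΔE = 7.32 − 2.80 = 4.52 kJ/mol; chair II is more stable.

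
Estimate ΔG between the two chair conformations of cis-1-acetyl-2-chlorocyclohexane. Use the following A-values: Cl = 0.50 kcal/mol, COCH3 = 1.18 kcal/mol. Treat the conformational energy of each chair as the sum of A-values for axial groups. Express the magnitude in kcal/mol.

C1 and C2 have opposite parity, so for the cis isomer the two substituents are one axial and one equatorial in each chair.
Chair I (chloro axial, acetyl equatorial): E = 0.50 kcal/mol.
Chair II (chloro equatorial, acetyl axial): E = 1.18 kcal/mol.
ΔE = 1.18 − 0.50 = 0.68 kcal/mol; chair I is more stable.

0.68 kcal/mol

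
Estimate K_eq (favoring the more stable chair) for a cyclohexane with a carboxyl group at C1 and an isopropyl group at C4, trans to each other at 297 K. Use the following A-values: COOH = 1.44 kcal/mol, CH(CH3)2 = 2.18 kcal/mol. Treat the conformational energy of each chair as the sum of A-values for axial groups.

C1 and C4 have opposite parity, so for the trans isomer the two substituents are e,e in one chair and a,a in the other.
Chair I (carboxyl axial, isopropyl axial): E = 3.62 kcal/mol; chair II (carboxyl equatorial, isopropyl equatorial): E = 0.00 kcal/mol.
ΔG = 3.62 kcal/mol between the two chairs.
K = exp(ΔG/RT) with R = 1.987×10⁻³ kcal mol⁻¹ K⁻¹ and T = 297 K gives K ≈ 461.

K ≈ 461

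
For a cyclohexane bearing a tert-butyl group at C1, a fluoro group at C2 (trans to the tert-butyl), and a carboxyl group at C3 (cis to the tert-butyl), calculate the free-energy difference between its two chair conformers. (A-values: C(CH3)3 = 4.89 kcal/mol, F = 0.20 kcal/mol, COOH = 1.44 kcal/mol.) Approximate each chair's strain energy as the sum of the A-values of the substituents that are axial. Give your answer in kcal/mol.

Chair I (tert-butyl axial, fluoro axial, carboxyl axial): E = 6.53 kcal/mol.
Chair II (tert-butyl equatorial, fluoro equatorial, carboxyl equatorial): E = 0.00 kcal/mol.
ΔE = 6.53 − 0.00 = 6.53 kcal/mol; chair II is more stable.

6.53 kcal/mol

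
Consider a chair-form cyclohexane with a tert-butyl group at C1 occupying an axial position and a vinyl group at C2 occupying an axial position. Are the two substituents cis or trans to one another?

trans

C1 and C2 have opposite parity, so their axial bonds point in opposite directions.
With opposite-parity carbons, two substituents on the same face are one axial and one equatorial; opposite faces give both axial or both equatorial.
Here the groups are axial/axial → opposite face → trans.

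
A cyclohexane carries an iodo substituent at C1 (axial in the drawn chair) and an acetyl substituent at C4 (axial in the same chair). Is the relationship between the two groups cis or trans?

trans

C1 and C4 have opposite parity, so their axial bonds point in opposite directions.
With opposite-parity carbons, two substituents on the same face are one axial and one equatorial; opposite faces give both axial or both equatorial.
Here the groups are axial/axial → opposite face → trans.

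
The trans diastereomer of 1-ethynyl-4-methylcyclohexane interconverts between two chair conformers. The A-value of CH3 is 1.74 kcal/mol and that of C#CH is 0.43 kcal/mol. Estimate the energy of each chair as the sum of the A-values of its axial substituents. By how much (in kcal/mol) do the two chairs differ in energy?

2.17 kcal/mol

C1 and C4 have opposite parity, so for the trans isomer the two substituents are e,e in one chair and a,a in the other.
Chair I (methyl axial, ethynyl axial): E = 2.17 kcal/mol.
Chair II (methyl equatorial, ethynyl equatorial): E = 0.00 kcal/mol.
ΔE = 2.17 − 0.00 = 2.17 kcal/mol; chair II is more stable.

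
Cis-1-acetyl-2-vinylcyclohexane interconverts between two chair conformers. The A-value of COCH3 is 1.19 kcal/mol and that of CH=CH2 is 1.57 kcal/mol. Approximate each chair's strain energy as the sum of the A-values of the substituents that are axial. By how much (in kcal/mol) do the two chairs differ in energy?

0.38 kcal/mol

C1 and C2 have opposite parity, so for the cis isomer the two substituents are one axial and one equatorial in each chair.
Chair I (acetyl axial, vinyl equatorial): E = 1.19 kcal/mol.
Chair II (acetyl equatorial, vinyl axial): E = 1.57 kcal/mol.
ΔE = 1.57 − 1.19 = 0.38 kcal/mol; chair I is more stable.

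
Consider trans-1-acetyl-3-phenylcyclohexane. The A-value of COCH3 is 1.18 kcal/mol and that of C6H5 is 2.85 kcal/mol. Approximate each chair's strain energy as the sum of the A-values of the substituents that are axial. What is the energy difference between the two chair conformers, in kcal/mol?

1.67 kcal/mol

C1 and C3 have the same parity, so for the trans isomer the two substituents are one axial and one equatorial in each chair.
Chair I (acetyl axial, phenyl equatorial): E = 1.18 kcal/mol.
Chair II (acetyl equatorial, phenyl axial): E = 2.85 kcal/mol.
ΔE = 2.85 − 1.18 = 1.67 kcal/mol; chair I is more stable.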